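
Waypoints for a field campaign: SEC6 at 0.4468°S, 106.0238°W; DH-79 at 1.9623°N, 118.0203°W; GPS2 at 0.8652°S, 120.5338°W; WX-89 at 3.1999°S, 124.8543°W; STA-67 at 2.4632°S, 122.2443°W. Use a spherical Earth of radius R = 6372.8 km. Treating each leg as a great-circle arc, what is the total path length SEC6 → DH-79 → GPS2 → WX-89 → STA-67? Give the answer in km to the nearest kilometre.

SEC6→DH-79: c = 0.213525 rad, d = 1360.75 km
DH-79→GPS2: c = 0.066025 rad, d = 420.76 km
GPS2→WX-89: c = 0.085666 rad, d = 545.93 km
WX-89→STA-67: c = 0.047279 rad, d = 301.30 km
Total = 1360.75 + 420.76 + 545.93 + 301.30 = 2628.75 km

2629 km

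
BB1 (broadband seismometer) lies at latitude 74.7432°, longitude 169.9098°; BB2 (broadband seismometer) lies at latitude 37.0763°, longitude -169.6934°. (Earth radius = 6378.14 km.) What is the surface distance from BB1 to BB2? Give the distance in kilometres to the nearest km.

Δφ = -37.6669°,  Δλ = 20.3968°
a = sin²(Δφ/2) + cos φ₁ cos φ₂ sin²(Δλ/2) = 0.110793
c = 2·arcsin(√a) = 0.678662 rad = 38.8845°
d = R·c = 6378.14 × 0.678662 = 4328.6 km

4329 km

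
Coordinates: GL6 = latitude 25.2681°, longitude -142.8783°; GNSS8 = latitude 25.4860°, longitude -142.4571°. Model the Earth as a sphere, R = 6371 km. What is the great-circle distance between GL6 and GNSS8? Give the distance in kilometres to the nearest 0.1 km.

48.8 km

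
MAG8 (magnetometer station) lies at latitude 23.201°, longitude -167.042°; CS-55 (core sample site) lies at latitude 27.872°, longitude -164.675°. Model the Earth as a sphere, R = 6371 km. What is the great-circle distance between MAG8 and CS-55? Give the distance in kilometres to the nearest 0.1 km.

Δφ = 4.6710°,  Δλ = 2.3670°
a = sin²(Δφ/2) + cos φ₁ cos φ₂ sin²(Δλ/2) = 0.002007
c = 2·arcsin(√a) = 0.089635 rad = 5.1357°
d = R·c = 6371 × 0.089635 = 571.1 km

571.1 km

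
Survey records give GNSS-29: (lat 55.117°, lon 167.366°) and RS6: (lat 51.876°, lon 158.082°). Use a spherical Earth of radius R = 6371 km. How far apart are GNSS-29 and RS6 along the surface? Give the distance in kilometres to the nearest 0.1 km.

711.2 km

Δφ = -3.2410°,  Δλ = -9.2840°
a = sin²(Δφ/2) + cos φ₁ cos φ₂ sin²(Δλ/2) = 0.003112
c = 2·arcsin(√a) = 0.111632 rad = 6.3961°
d = R·c = 6371 × 0.111632 = 711.2 km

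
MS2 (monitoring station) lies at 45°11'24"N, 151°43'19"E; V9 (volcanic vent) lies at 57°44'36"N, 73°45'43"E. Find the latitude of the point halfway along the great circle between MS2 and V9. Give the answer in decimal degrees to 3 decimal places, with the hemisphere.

58.080°N

MS2: φ = +45.19000°, λ = +151.72194°
V9: φ = +57.74333°, λ = +73.76194°
Bx = cos φ₂ cos Δλ = 0.111330,  By = cos φ₂ sin Δλ = -0.521972
φₘ = atan2(sin φ₁ + sin φ₂, √((cos φ₁ + Bx)² + By²)) = 58.07967°
λₘ = λ₁ + atan2(By, cos φ₁ + Bx) = 119.11883°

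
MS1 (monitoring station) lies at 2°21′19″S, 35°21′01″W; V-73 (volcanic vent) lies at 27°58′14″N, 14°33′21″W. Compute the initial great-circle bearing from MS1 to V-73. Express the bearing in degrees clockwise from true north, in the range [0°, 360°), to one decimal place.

32.0°

MS1: φ = -2.35528°, λ = -35.35028°
V-73: φ = +27.97056°, λ = -14.55583°
Δλ = 20.7944°
y = sin Δλ · cos φ₂ = 0.313546
x = cos φ₁ sin φ₂ − sin φ₁ cos φ₂ cos Δλ = 0.502553
θ = atan2(y, x) = 31.9604° → 31.9604° (mod 360°)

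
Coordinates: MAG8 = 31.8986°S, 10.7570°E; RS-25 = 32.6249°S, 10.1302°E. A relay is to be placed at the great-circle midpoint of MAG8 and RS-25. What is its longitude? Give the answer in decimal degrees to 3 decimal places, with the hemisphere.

10.445°E

Bx = cos φ₂ cos Δλ = 0.842168,  By = cos φ₂ sin Δλ = -0.009213
φₘ = atan2(sin φ₁ + sin φ₂, √((cos φ₁ + Bx)² + By²)) = -32.26214°
λₘ = λ₁ + atan2(By, cos φ₁ + Bx) = 10.44485°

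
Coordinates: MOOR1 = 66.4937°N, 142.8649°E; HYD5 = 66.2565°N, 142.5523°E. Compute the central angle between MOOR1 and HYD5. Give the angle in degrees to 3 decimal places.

Δφ = -0.2372°,  Δλ = -0.3126°
a = sin²(Δφ/2) + cos φ₁ cos φ₂ sin²(Δλ/2) = 0.000005
c = 2·arcsin(√a) = 0.004682 rad = 0.2682°

0.268°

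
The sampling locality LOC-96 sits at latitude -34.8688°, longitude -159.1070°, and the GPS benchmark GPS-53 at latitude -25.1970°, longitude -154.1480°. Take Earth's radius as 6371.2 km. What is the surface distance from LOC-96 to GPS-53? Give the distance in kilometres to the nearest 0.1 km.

1176.2 km

Δφ = 9.6718°,  Δλ = 4.9590°
a = sin²(Δφ/2) + cos φ₁ cos φ₂ sin²(Δλ/2) = 0.008496
c = 2·arcsin(√a) = 0.184613 rad = 10.5776°
d = R·c = 6371.2 × 0.184613 = 1176.2 km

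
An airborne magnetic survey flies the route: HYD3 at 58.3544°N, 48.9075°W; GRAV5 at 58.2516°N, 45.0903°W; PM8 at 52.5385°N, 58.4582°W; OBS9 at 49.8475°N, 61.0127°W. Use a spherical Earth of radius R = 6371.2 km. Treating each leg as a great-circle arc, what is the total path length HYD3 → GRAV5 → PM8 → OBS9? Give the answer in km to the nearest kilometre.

HYD3→GRAV5: c = 0.035047 rad, d = 223.29 km
GRAV5→PM8: c = 0.165346 rad, d = 1053.45 km
PM8→OBS9: c = 0.054642 rad, d = 348.13 km
Total = 223.29 + 1053.45 + 348.13 = 1624.87 km

1625 km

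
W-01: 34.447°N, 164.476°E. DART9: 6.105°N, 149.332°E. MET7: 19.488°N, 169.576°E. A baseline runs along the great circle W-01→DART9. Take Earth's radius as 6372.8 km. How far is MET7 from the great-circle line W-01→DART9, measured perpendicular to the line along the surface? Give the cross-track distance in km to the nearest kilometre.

1281 km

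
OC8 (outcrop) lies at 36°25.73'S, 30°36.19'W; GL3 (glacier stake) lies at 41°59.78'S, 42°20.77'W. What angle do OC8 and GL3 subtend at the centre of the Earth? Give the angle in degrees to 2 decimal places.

10.65°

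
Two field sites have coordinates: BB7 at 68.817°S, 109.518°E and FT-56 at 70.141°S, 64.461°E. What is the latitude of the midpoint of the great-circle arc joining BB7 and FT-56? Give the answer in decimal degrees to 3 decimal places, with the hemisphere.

Bx = cos φ₂ cos Δλ = 0.239970,  By = cos φ₂ sin Δλ = -0.240448
φₘ = atan2(sin φ₁ + sin φ₂, √((cos φ₁ + Bx)² + By²)) = -70.92628°
λₘ = λ₁ + atan2(By, cos φ₁ + Bx) = 87.72311°

70.926°S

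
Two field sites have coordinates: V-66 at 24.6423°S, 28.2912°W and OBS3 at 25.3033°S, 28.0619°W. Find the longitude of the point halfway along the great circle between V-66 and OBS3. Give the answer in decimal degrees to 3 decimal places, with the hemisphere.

Bx = cos φ₂ cos Δλ = 0.904051,  By = cos φ₂ sin Δλ = 0.003618
φₘ = atan2(sin φ₁ + sin φ₂, √((cos φ₁ + Bx)² + By²)) = -24.97284°
λₘ = λ₁ + atan2(By, cos φ₁ + Bx) = -28.17686°

28.177°W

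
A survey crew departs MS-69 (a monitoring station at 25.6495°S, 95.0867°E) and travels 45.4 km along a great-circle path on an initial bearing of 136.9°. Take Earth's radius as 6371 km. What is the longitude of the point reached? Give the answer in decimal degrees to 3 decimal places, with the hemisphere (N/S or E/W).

95.397°E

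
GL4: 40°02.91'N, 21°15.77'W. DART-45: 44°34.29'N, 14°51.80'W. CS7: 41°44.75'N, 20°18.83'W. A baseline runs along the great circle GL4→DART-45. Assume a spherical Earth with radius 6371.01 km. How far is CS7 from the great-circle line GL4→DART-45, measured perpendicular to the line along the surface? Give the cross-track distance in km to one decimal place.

75.3 km

GL4: φ = +40.04850°, λ = -21.26283°
DART-45: φ = +44.57150°, λ = -14.86333°
CS7: φ = +41.74583°, λ = -20.31383°
δ₁₃ = central angle GL4→CS7 = 0.032160 rad  (haversine)
θ₁₃ = bearing GL4→CS7 = 22.601°,  θ₁₂ = bearing GL4→DART-45 = 44.177°
dₓₜ = R·arcsin(sin δ₁₃ · sin(θ₁₃ − θ₁₂)) = 6371.01·arcsin(0.03215·sin(-21.577°)) = -75.337 km
|dₓₜ| = 75.337 km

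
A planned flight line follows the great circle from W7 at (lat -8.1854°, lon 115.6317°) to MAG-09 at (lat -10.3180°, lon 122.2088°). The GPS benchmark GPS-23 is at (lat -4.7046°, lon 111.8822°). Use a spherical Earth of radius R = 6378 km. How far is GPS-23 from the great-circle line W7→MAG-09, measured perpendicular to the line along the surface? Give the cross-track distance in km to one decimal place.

δ₁₃ = central angle W7→GPS-23 = 0.088983 rad  (haversine)
θ₁₃ = bearing W7→GPS-23 = 312.828°,  θ₁₂ = bearing W7→MAG-09 = 108.696°
dₓₜ = R·arcsin(sin δ₁₃ · sin(θ₁₃ − θ₁₂)) = 6378·arcsin(0.08887·sin(204.132°)) = -231.771 km
|dₓₜ| = 231.771 km

231.8 km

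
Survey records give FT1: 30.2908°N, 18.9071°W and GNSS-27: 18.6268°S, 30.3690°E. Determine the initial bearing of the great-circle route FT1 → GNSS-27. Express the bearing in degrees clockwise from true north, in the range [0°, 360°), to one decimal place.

129.3°

Δλ = 49.2761°
y = sin Δλ · cos φ₂ = 0.718165
x = cos φ₁ sin φ₂ − sin φ₁ cos φ₂ cos Δλ = -0.587630
θ = atan2(y, x) = 129.2914° → 129.2914° (mod 360°)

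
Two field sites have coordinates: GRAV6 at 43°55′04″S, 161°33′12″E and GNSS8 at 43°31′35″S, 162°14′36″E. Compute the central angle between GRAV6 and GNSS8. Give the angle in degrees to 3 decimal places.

0.634°

GRAV6: φ = -43.91778°, λ = +161.55333°
GNSS8: φ = -43.52639°, λ = +162.24333°
Δφ = 0.3914°,  Δλ = 0.6900°
a = sin²(Δφ/2) + cos φ₁ cos φ₂ sin²(Δλ/2) = 0.000031
c = 2·arcsin(√a) = 0.011064 rad = 0.6339°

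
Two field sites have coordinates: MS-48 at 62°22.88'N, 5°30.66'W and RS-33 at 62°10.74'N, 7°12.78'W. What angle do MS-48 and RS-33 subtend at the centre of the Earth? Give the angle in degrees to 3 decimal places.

0.817°

MS-48: φ = +62.38133°, λ = -5.51100°
RS-33: φ = +62.17900°, λ = -7.21300°
Δφ = -0.2023°,  Δλ = -1.7020°
a = sin²(Δφ/2) + cos φ₁ cos φ₂ sin²(Δλ/2) = 0.000051
c = 2·arcsin(√a) = 0.014261 rad = 0.8171°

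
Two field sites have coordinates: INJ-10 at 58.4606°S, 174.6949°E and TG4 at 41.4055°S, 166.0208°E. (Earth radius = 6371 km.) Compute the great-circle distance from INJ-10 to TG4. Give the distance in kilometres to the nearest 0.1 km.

Δφ = 17.0551°,  Δλ = -8.6741°
a = sin²(Δφ/2) + cos φ₁ cos φ₂ sin²(Δλ/2) = 0.024232
c = 2·arcsin(√a) = 0.312605 rad = 17.9110°
d = R·c = 6371 × 0.312605 = 1991.6 km

1991.6 km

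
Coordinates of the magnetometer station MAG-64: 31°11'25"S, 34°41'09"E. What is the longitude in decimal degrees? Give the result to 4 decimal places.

34.6858°E

34° + 41′/60 + 9″/3600 = 34 + 0.68333 + 0.00250 = 34.6858°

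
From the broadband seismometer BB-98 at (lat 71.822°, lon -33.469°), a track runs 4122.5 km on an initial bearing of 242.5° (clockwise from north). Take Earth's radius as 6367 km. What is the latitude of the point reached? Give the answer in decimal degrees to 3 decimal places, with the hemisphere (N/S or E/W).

δ = d/R = 4122.5/6367 = 0.647479 rad
φ₂ = arcsin(sin φ₁ cos δ + cos φ₁ sin δ cos θ)
   = arcsin(0.95009·0.79761 + 0.31197·0.60318·-0.46175) = 42.13741°
λ₂ = λ₁ + atan2(sin θ sin δ cos φ₁, cos δ − sin φ₁ sin φ₂) = -79.64808°

42.137°N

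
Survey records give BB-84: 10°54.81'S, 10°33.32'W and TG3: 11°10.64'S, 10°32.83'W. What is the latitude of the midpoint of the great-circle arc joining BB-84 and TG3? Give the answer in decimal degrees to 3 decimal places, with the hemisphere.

11.045°S

BB-84: φ = -10.91350°, λ = -10.55533°
TG3: φ = -11.17733°, λ = -10.54717°
Bx = cos φ₂ cos Δλ = 0.981032,  By = cos φ₂ sin Δλ = 0.000140
φₘ = atan2(sin φ₁ + sin φ₂, √((cos φ₁ + Bx)² + By²)) = -11.04542°
λₘ = λ₁ + atan2(By, cos φ₁ + Bx) = -10.55125°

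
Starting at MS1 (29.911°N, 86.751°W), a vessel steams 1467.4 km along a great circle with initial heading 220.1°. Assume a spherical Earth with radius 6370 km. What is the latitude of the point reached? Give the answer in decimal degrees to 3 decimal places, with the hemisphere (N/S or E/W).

19.517°N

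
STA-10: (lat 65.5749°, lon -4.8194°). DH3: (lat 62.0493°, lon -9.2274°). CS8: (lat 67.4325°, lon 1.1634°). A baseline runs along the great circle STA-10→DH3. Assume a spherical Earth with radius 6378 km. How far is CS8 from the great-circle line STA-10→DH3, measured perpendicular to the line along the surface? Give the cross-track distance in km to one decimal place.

106.6 km

δ₁₃ = central angle STA-10→CS8 = 0.052729 rad  (haversine)
θ₁₃ = bearing STA-10→CS8 = 49.372°,  θ₁₂ = bearing STA-10→DH3 = 210.883°
dₓₜ = R·arcsin(sin δ₁₃ · sin(θ₁₃ − θ₁₂)) = 6378·arcsin(0.05271·sin(-161.512°)) = -106.603 km
|dₓₜ| = 106.603 km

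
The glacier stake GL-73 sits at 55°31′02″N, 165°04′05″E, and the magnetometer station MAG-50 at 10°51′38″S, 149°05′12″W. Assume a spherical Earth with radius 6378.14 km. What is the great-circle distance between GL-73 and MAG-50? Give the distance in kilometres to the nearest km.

GL-73: φ = +55.51722°, λ = +165.06806°
MAG-50: φ = -10.86056°, λ = -149.08667°
Δφ = -66.3778°,  Δλ = 45.8453°
a = sin²(Δφ/2) + cos φ₁ cos φ₂ sin²(Δλ/2) = 0.383996
c = 2·arcsin(√a) = 1.336655 rad = 76.5847°
d = R·c = 6378.14 × 1.336655 = 8525.4 km

8525 km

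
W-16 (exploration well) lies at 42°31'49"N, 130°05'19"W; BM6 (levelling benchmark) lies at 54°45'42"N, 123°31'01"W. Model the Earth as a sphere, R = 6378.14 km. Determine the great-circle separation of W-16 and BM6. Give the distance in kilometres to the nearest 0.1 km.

1443.3 km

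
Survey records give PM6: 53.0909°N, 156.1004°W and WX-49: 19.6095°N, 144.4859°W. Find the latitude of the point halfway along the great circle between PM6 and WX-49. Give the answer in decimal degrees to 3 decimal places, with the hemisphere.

Bx = cos φ₂ cos Δλ = 0.922714,  By = cos φ₂ sin Δλ = 0.189649
φₘ = atan2(sin φ₁ + sin φ₂, √((cos φ₁ + Bx)² + By²)) = 36.48410°
λₘ = λ₁ + atan2(By, cos φ₁ + Bx) = -149.00347°

36.484°N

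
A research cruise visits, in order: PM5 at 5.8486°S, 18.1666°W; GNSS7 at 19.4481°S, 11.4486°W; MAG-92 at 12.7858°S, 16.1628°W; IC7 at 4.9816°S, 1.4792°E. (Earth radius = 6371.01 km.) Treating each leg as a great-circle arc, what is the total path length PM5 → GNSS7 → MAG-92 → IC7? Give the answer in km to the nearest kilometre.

PM5→GNSS7: c = 0.263353 rad, d = 1677.83 km
GNSS7→MAG-92: c = 0.140569 rad, d = 895.57 km
MAG-92→IC7: c = 0.333061 rad, d = 2121.93 km
Total = 1677.83 + 895.57 + 2121.93 = 4695.33 km

4695 km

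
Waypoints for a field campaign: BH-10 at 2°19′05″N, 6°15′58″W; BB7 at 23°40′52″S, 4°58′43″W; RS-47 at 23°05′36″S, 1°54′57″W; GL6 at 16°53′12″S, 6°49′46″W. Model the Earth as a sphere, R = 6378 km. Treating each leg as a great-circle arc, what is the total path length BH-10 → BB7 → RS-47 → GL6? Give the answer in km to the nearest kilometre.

BH-10: φ = +2.31806°, λ = -6.26611°
BB7: φ = -23.68111°, λ = -4.97861°
RS-47: φ = -23.09333°, λ = -1.91583°
GL6: φ = -16.88667°, λ = -6.82944°
BH-10→BB7: c = 0.454298 rad, d = 2897.51 km
BB7→RS-47: c = 0.050124 rad, d = 319.69 km
RS-47→GL6: c = 0.134983 rad, d = 860.92 km
Total = 2897.51 + 319.69 + 860.92 = 4078.12 km

4078 km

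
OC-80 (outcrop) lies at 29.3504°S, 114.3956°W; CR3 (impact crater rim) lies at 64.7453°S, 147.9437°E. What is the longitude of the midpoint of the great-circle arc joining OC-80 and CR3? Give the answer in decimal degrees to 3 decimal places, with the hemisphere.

Bx = cos φ₂ cos Δλ = -0.056874,  By = cos φ₂ sin Δλ = -0.422835
φₘ = atan2(sin φ₁ + sin φ₂, √((cos φ₁ + Bx)² + By²)) = -56.64585°
λₘ = λ₁ + atan2(By, cos φ₁ + Bx) = -141.82339°

141.823°W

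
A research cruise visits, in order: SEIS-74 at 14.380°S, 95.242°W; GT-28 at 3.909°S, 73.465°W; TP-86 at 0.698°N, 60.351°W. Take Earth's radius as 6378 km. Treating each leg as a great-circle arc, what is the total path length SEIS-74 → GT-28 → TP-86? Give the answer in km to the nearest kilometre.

4205 km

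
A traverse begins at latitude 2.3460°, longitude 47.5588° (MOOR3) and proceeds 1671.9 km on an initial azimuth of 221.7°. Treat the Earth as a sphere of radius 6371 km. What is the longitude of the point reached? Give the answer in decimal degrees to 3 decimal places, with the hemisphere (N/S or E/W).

37.500°E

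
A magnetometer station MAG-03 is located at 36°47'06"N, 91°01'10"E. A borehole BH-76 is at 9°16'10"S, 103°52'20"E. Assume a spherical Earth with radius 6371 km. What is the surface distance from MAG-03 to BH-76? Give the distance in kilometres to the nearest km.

5294 km

MAG-03: φ = +36.78500°, λ = +91.01944°
BH-76: φ = -9.26944°, λ = +103.87222°
Δφ = -46.0544°,  Δλ = 12.8528°
a = sin²(Δφ/2) + cos φ₁ cos φ₂ sin²(Δλ/2) = 0.162915
c = 2·arcsin(√a) = 0.830956 rad = 47.6103°
d = R·c = 6371 × 0.830956 = 5294.0 km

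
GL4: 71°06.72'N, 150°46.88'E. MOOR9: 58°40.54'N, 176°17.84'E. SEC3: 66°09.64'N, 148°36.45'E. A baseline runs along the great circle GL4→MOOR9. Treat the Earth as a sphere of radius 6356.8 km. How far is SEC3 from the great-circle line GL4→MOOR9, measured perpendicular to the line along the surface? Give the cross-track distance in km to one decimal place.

496.9 km

GL4: φ = +71.11200°, λ = +150.78133°
MOOR9: φ = +58.67567°, λ = +176.29733°
SEC3: φ = +66.16067°, λ = +148.60750°
δ₁₃ = central angle GL4→SEC3 = 0.087501 rad  (haversine)
θ₁₃ = bearing GL4→SEC3 = 190.104°,  θ₁₂ = bearing GL4→MOOR9 = 126.775°
dₓₜ = R·arcsin(sin δ₁₃ · sin(θ₁₃ − θ₁₂)) = 6356.8·arcsin(0.08739·sin(63.329°)) = 496.917 km
|dₓₜ| = 496.917 km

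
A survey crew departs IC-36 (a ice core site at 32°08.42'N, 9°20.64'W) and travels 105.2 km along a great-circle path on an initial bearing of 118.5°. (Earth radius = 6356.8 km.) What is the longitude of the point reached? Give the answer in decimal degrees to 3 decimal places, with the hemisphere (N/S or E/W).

8.365°W

IC-36: φ = +32.14033°, λ = -9.34400°
δ = d/R = 105.2/6356.8 = 0.016549 rad
φ₂ = arcsin(sin φ₁ cos δ + cos φ₁ sin δ cos θ)
   = arcsin(0.53199·0.99986 + 0.84675·0.01655·-0.47716) = 31.68412°
λ₂ = λ₁ + atan2(sin θ sin δ cos φ₁, cos δ − sin φ₁ sin φ₂) = -8.36475°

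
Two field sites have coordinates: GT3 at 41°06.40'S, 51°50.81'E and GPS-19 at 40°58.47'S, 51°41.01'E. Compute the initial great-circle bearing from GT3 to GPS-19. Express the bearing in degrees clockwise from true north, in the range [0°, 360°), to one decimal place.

317.0°

GT3: φ = -41.10667°, λ = +51.84683°
GPS-19: φ = -40.97450°, λ = +51.68350°
Δλ = -0.1633°
y = sin Δλ · cos φ₂ = -0.002152
x = cos φ₁ sin φ₂ − sin φ₁ cos φ₂ cos Δλ = 0.002305
θ = atan2(y, x) = -43.0411° → 316.9589° (mod 360°)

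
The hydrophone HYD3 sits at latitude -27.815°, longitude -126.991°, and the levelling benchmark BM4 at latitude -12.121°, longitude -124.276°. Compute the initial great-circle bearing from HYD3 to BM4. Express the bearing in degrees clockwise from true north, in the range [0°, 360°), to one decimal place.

9.7°

Δλ = 2.7150°
y = sin Δλ · cos φ₂ = 0.046312
x = cos φ₁ sin φ₂ − sin φ₁ cos φ₂ cos Δλ = 0.269988
θ = atan2(y, x) = 9.7334° → 9.7334° (mod 360°)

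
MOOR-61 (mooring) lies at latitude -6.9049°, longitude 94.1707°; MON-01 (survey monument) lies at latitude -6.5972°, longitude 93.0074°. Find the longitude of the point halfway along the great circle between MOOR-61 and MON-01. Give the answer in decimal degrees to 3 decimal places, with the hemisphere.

93.589°E

Bx = cos φ₂ cos Δλ = 0.993174,  By = cos φ₂ sin Δλ = -0.020168
φₘ = atan2(sin φ₁ + sin φ₂, √((cos φ₁ + Bx)² + By²)) = -6.75139°
λₘ = λ₁ + atan2(By, cos φ₁ + Bx) = 93.58887°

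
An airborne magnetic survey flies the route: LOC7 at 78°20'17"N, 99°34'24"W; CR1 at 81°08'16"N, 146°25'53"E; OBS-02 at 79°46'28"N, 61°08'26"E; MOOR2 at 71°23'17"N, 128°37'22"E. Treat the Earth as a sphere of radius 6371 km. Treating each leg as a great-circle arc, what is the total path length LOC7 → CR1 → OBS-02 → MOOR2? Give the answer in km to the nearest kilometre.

5290 km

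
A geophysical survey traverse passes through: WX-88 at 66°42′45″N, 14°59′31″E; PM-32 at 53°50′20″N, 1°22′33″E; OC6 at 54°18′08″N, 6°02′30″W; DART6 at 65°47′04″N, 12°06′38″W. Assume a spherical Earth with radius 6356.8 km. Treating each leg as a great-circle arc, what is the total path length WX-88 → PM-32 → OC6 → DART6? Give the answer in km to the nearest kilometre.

WX-88: φ = +66.71250°, λ = +14.99194°
PM-32: φ = +53.83889°, λ = +1.37583°
OC6: φ = +54.30222°, λ = -6.04167°
DART6: φ = +65.78444°, λ = -12.11056°
WX-88→PM-32: c = 0.252433 rad, d = 1604.67 km
PM-32→OC6: c = 0.076359 rad, d = 485.40 km
OC6→DART6: c = 0.207033 rad, d = 1316.07 km
Total = 1604.67 + 485.40 + 1316.07 = 3406.13 km

3406 km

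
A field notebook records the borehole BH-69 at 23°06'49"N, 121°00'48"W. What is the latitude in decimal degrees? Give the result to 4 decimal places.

23.1136°N

23° + 6′/60 + 49″/3600 = 23 + 0.10000 + 0.01361 = 23.1136°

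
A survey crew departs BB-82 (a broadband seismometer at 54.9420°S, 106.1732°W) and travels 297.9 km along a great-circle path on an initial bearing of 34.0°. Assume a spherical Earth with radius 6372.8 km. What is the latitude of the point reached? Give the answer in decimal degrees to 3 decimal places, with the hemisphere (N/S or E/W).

δ = d/R = 297.9/6372.8 = 0.046746 rad
φ₂ = arcsin(sin φ₁ cos δ + cos φ₁ sin δ cos θ)
   = arcsin(-0.81857·0.99891 + 0.57441·0.04673·0.82904) = -52.69537°
λ₂ = λ₁ + atan2(sin θ sin δ cos φ₁, cos δ − sin φ₁ sin φ₂) = -103.70210°

52.695°S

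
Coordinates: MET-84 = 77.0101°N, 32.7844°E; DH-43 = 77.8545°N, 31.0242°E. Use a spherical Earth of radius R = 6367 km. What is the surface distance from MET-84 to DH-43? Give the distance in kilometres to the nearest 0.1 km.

103.0 km

Δφ = 0.8444°,  Δλ = -1.7602°
a = sin²(Δφ/2) + cos φ₁ cos φ₂ sin²(Δλ/2) = 0.000065
c = 2·arcsin(√a) = 0.016181 rad = 0.9271°
d = R·c = 6367 × 0.016181 = 103.0 km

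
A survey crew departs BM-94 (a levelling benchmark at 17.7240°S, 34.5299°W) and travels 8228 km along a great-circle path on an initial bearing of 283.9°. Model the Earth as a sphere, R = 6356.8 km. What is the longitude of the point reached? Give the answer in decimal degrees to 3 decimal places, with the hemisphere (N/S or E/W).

105.050°W

δ = d/R = 8228/6356.8 = 1.294362 rad
φ₂ = arcsin(sin φ₁ cos δ + cos φ₁ sin δ cos θ)
   = arcsin(-0.30443·0.27293 + 0.95253·0.96203·0.24023) = 7.87719°
λ₂ = λ₁ + atan2(sin θ sin δ cos φ₁, cos δ − sin φ₁ sin φ₂) = -105.05003°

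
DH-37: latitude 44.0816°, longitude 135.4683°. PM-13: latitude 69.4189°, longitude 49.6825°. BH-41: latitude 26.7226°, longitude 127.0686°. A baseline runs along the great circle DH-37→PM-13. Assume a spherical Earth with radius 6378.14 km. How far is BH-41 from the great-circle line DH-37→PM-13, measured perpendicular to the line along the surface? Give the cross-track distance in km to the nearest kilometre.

1630 km

δ₁₃ = central angle DH-37→BH-41 = 0.325248 rad  (haversine)
θ₁₃ = bearing DH-37→BH-41 = 204.099°,  θ₁₂ = bearing DH-37→PM-13 = 331.825°
dₓₜ = R·arcsin(sin δ₁₃ · sin(θ₁₃ − θ₁₂)) = 6378.14·arcsin(0.31954·sin(-127.726°)) = -1629.697 km
|dₓₜ| = 1629.697 km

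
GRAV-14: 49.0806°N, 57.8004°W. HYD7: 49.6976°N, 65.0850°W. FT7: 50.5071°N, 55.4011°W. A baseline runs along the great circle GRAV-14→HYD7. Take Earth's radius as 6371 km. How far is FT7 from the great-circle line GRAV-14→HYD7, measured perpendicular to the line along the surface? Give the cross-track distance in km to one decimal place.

188.7 km

δ₁₃ = central angle GRAV-14→FT7 = 0.036747 rad  (haversine)
θ₁₃ = bearing GRAV-14→FT7 = 46.443°,  θ₁₂ = bearing GRAV-14→HYD7 = 280.171°
dₓₜ = R·arcsin(sin δ₁₃ · sin(θ₁₃ − θ₁₂)) = 6371·arcsin(0.03674·sin(-233.727°)) = 188.733 km
|dₓₜ| = 188.733 km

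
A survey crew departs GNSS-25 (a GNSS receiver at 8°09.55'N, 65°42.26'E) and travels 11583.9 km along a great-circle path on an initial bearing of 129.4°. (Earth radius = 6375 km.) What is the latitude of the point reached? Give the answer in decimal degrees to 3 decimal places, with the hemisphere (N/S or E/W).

GNSS-25: φ = +8.15917°, λ = +65.70433°
δ = d/R = 11583.9/6375 = 1.817082 rad
φ₂ = arcsin(sin φ₁ cos δ + cos φ₁ sin δ cos θ)
   = arcsin(0.14192·-0.24380 + 0.98988·0.96982·-0.63473) = -40.08682°
λ₂ = λ₁ + atan2(sin θ sin δ cos φ₁, cos δ − sin φ₁ sin φ₂) = 167.31446°

40.087°S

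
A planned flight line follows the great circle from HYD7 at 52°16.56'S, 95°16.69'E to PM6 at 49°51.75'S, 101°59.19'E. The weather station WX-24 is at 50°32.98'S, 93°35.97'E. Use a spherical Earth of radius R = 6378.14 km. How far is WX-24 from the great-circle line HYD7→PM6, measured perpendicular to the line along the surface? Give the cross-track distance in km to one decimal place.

224.0 km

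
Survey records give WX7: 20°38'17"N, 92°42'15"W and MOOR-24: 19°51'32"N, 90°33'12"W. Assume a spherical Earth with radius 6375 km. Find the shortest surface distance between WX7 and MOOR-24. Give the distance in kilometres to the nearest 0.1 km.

240.7 km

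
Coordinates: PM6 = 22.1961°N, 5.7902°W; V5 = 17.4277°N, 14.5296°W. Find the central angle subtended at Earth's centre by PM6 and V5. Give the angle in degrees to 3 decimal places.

9.501°

Δφ = -4.7684°,  Δλ = -8.7394°
a = sin²(Δφ/2) + cos φ₁ cos φ₂ sin²(Δλ/2) = 0.006859
c = 2·arcsin(√a) = 0.165826 rad = 9.5011°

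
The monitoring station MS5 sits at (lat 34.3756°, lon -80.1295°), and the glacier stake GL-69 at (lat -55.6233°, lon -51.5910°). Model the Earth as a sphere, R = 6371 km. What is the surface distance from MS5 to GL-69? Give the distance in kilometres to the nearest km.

Δφ = -89.9989°,  Δλ = 28.5385°
a = sin²(Δφ/2) + cos φ₁ cos φ₂ sin²(Δλ/2) = 0.528302
c = 2·arcsin(√a) = 1.627431 rad = 93.2449°
d = R·c = 6371 × 1.627431 = 10368.4 km

10368 km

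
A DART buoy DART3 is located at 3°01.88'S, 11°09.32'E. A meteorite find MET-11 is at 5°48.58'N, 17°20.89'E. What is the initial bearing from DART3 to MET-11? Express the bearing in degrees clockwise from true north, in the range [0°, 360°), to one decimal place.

DART3: φ = -3.03133°, λ = +11.15533°
MET-11: φ = +5.80967°, λ = +17.34817°
Δλ = 6.1928°
y = sin Δλ · cos φ₂ = 0.107321
x = cos φ₁ sin φ₂ − sin φ₁ cos φ₂ cos Δλ = 0.153386
θ = atan2(y, x) = 34.9797° → 34.9797° (mod 360°)

35.0°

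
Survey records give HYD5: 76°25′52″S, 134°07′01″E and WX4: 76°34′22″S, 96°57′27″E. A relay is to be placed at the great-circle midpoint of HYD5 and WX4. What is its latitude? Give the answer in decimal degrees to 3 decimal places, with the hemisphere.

HYD5: φ = -76.43111°, λ = +134.11694°
WX4: φ = -76.57278°, λ = +96.95750°
Bx = cos φ₂ cos Δλ = 0.185062,  By = cos φ₂ sin Δλ = -0.140263
φₘ = atan2(sin φ₁ + sin φ₂, √((cos φ₁ + Bx)² + By²)) = -77.18158°
λₘ = λ₁ + atan2(By, cos φ₁ + Bx) = 115.63641°

77.182°S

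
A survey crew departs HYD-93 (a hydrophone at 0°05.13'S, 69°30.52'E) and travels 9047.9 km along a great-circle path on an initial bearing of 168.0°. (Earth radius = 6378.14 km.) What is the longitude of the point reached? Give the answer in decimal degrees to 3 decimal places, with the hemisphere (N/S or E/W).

123.349°E

HYD-93: φ = -0.08550°, λ = +69.50867°
δ = d/R = 9047.9/6378.14 = 1.418580 rad
φ₂ = arcsin(sin φ₁ cos δ + cos φ₁ sin δ cos θ)
   = arcsin(-0.00149·0.15163 + 1.00000·0.98844·-0.97815) = -75.25381°
λ₂ = λ₁ + atan2(sin θ sin δ cos φ₁, cos δ − sin φ₁ sin φ₂) = 123.34905°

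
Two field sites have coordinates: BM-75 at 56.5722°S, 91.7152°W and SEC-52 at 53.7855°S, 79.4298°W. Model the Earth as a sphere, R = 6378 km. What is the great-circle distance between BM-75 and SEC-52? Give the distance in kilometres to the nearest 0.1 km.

838.8 km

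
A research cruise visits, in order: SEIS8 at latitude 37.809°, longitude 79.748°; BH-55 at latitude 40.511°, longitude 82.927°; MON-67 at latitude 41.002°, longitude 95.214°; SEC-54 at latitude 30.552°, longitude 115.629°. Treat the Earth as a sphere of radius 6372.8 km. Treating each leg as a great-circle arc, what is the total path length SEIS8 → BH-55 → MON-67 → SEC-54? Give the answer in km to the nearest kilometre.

SEIS8→BH-55: c = 0.063825 rad, d = 406.74 km
BH-55→MON-67: c = 0.162534 rad, d = 1035.80 km
MON-67→SEC-54: c = 0.340484 rad, d = 2169.84 km
Total = 406.74 + 1035.80 + 2169.84 = 3612.38 km

3612 km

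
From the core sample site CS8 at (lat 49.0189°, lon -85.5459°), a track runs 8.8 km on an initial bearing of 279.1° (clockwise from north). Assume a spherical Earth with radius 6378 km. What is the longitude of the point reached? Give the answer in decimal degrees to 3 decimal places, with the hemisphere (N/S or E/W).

δ = d/R = 8.8/6378 = 0.001380 rad
φ₂ = arcsin(sin φ₁ cos δ + cos φ₁ sin δ cos θ)
   = arcsin(0.75493·1.00000 + 0.65581·0.00138·0.15816) = 49.03134°
λ₂ = λ₁ + atan2(sin θ sin δ cos φ₁, cos δ − sin φ₁ sin φ₂) = -85.66496°

85.665°W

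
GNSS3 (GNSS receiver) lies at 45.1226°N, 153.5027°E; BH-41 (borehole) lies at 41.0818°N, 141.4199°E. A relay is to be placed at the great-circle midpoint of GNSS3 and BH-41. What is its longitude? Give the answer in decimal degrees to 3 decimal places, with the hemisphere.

147.261°E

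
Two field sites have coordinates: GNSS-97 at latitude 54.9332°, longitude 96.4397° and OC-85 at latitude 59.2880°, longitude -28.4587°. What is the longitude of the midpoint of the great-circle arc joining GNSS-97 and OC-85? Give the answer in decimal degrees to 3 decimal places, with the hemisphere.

Bx = cos φ₂ cos Δλ = -0.292196,  By = cos φ₂ sin Δλ = -0.418879
φₘ = atan2(sin φ₁ + sin φ₂, √((cos φ₁ + Bx)² + By²)) = 73.24824°
λₘ = λ₁ + atan2(By, cos φ₁ + Bx) = 40.42066°

40.421°E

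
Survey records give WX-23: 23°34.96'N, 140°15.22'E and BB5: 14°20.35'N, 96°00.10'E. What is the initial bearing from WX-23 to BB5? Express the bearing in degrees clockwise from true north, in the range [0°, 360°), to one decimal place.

265.7°

WX-23: φ = +23.58267°, λ = +140.25367°
BB5: φ = +14.33917°, λ = +96.00167°
Δλ = -44.2520°
y = sin Δλ · cos φ₂ = -0.676076
x = cos φ₁ sin φ₂ − sin φ₁ cos φ₂ cos Δλ = -0.050657
θ = atan2(y, x) = -94.2851° → 265.7149° (mod 360°)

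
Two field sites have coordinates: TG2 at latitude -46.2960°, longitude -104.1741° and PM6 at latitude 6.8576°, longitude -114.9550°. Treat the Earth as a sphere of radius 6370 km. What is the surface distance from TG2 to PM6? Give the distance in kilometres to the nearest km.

6005 km

Δφ = 53.1536°,  Δλ = -10.7809°
a = sin²(Δφ/2) + cos φ₁ cos φ₂ sin²(Δλ/2) = 0.206218
c = 2·arcsin(√a) = 0.942751 rad = 54.0157°
d = R·c = 6370 × 0.942751 = 6005.3 km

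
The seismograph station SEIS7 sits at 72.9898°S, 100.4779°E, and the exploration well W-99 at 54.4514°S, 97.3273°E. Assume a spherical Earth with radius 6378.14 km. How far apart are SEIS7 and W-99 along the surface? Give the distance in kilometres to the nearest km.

2069 km

Δφ = 18.5384°,  Δλ = -3.1506°
a = sin²(Δφ/2) + cos φ₁ cos φ₂ sin²(Δλ/2) = 0.026073
c = 2·arcsin(√a) = 0.324364 rad = 18.5847°
d = R·c = 6378.14 × 0.324364 = 2068.8 km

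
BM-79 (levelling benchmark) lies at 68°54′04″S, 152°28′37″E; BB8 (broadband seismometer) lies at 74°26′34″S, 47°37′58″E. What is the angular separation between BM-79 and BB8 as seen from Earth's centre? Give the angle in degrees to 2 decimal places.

29.07°

BM-79: φ = -68.90111°, λ = +152.47694°
BB8: φ = -74.44278°, λ = +47.63278°
Δφ = -5.5417°,  Δλ = -104.8442°
a = sin²(Δφ/2) + cos φ₁ cos φ₂ sin²(Δλ/2) = 0.062977
c = 2·arcsin(√a) = 0.507329 rad = 29.0678°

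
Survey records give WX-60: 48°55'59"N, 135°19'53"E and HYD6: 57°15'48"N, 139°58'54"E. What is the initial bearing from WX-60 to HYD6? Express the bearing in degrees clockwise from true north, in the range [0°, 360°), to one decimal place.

16.7°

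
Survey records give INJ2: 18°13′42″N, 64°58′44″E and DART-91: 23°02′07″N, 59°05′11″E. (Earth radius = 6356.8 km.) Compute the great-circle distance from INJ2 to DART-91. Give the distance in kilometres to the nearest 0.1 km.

811.4 km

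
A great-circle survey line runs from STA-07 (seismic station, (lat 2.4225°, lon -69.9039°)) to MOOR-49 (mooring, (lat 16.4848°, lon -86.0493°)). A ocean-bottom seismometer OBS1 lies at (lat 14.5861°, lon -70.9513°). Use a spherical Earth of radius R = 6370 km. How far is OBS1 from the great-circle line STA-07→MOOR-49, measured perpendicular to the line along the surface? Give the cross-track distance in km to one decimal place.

δ₁₃ = central angle STA-07→OBS1 = 0.213060 rad  (haversine)
θ₁₃ = bearing STA-07→OBS1 = 355.201°,  θ₁₂ = bearing STA-07→MOOR-49 = 312.528°
dₓₜ = R·arcsin(sin δ₁₃ · sin(θ₁₃ − θ₁₂)) = 6370·arcsin(0.21145·sin(42.673°)) = 916.134 km
|dₓₜ| = 916.134 km

916.1 km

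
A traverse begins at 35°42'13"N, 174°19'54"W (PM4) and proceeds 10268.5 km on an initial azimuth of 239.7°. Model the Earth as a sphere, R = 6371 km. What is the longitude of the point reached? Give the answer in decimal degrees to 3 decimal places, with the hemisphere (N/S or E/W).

PM4: φ = +35.70361°, λ = -174.33167°
δ = d/R = 10268.5/6371 = 1.611756 rad
φ₂ = arcsin(sin φ₁ cos δ + cos φ₁ sin δ cos θ)
   = arcsin(0.58359·-0.04095 + 0.81205·0.99916·-0.50453) = -25.67422°
λ₂ = λ₁ + atan2(sin θ sin δ cos φ₁, cos δ − sin φ₁ sin φ₂) = 112.49776°

112.498°E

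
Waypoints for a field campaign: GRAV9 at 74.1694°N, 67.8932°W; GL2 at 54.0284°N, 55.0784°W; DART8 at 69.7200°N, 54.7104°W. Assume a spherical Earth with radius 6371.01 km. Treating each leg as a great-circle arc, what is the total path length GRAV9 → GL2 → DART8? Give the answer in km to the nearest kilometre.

4057 km

GRAV9→GL2: c = 0.362940 rad, d = 2312.30 km
GL2→DART8: c = 0.273886 rad, d = 1744.93 km
Total = 2312.30 + 1744.93 = 4057.22 km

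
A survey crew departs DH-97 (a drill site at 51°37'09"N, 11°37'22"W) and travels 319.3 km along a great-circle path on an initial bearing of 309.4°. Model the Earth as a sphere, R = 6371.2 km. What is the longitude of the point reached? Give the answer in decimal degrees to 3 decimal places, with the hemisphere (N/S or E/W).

15.344°W

DH-97: φ = +51.61917°, λ = -11.62278°
δ = d/R = 319.3/6371.2 = 0.050116 rad
φ₂ = arcsin(sin φ₁ cos δ + cos φ₁ sin δ cos θ)
   = arcsin(0.78390·0.99874 + 0.62089·0.05010·0.63473) = 53.38480°
λ₂ = λ₁ + atan2(sin θ sin δ cos φ₁, cos δ − sin φ₁ sin φ₂) = -15.34402°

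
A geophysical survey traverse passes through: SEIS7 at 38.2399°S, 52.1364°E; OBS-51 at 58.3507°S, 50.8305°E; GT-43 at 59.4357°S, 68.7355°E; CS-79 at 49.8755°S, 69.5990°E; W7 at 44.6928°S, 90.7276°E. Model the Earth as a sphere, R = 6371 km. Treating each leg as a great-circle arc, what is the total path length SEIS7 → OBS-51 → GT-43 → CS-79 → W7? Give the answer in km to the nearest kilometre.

SEIS7→OBS-51: c = 0.351311 rad, d = 2238.20 km
OBS-51→GT-43: c = 0.162055 rad, d = 1032.45 km
GT-43→CS-79: c = 0.167081 rad, d = 1064.47 km
CS-79→W7: c = 0.264921 rad, d = 1687.81 km
Total = 2238.20 + 1032.45 + 1064.47 + 1687.81 = 6022.94 km

6023 km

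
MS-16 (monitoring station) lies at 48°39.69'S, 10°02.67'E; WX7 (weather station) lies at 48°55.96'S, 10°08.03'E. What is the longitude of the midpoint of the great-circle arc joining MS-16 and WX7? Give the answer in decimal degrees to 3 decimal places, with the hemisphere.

10.089°E

MS-16: φ = -48.66150°, λ = +10.04450°
WX7: φ = -48.93267°, λ = +10.13383°
Bx = cos φ₂ cos Δλ = 0.656945,  By = cos φ₂ sin Δλ = 0.001024
φₘ = atan2(sin φ₁ + sin φ₂, √((cos φ₁ + Bx)² + By²)) = -48.79709°
λₘ = λ₁ + atan2(By, cos φ₁ + Bx) = 10.08905°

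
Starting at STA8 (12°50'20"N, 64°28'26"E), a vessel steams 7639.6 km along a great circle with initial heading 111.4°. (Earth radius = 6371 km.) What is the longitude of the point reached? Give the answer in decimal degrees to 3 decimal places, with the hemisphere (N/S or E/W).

128.126°E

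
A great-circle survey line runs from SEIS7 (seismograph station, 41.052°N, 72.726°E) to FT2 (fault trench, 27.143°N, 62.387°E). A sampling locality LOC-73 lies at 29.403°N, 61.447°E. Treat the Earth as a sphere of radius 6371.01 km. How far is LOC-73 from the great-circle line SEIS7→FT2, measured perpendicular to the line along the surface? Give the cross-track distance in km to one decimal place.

201.1 km

δ₁₃ = central angle SEIS7→LOC-73 = 0.258735 rad  (haversine)
θ₁₃ = bearing SEIS7→LOC-73 = 221.757°,  θ₁₂ = bearing SEIS7→FT2 = 214.671°
dₓₜ = R·arcsin(sin δ₁₃ · sin(θ₁₃ − θ₁₂)) = 6371.01·arcsin(0.25586·sin(7.085°)) = 201.090 km
|dₓₜ| = 201.090 km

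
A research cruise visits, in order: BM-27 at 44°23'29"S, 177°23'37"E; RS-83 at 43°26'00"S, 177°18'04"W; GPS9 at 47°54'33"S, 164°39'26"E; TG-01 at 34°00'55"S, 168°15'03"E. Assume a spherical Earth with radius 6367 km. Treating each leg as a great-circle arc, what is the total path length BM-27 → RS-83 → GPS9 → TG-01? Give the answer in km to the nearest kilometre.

3493 km

BM-27: φ = -44.39139°, λ = +177.39361°
RS-83: φ = -43.43333°, λ = -177.30111°
GPS9: φ = -47.90917°, λ = +164.65722°
TG-01: φ = -34.01528°, λ = +168.25083°
BM-27→RS-83: c = 0.068755 rad, d = 437.76 km
RS-83→GPS9: c = 0.232831 rad, d = 1482.44 km
GPS9→TG-01: c = 0.247003 rad, d = 1572.67 km
Total = 437.76 + 1482.44 + 1572.67 = 3492.87 km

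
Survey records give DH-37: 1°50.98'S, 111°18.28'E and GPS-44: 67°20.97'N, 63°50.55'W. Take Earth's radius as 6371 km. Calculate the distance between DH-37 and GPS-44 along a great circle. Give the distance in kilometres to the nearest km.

DH-37: φ = -1.84967°, λ = +111.30467°
GPS-44: φ = +67.34950°, λ = -63.84250°
Δφ = 69.1992°,  Δλ = -175.1472°
a = sin²(Δφ/2) + cos φ₁ cos φ₂ sin²(Δλ/2) = 0.706658
c = 2·arcsin(√a) = 1.996889 rad = 114.4133°
d = R·c = 6371 × 1.996889 = 12722.2 km

12722 km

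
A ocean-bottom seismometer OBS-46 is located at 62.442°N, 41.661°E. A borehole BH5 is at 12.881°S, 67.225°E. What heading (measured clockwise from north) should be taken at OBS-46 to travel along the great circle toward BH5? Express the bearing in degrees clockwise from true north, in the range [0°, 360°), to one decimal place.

Δλ = 25.5640°
y = sin Δλ · cos φ₂ = 0.420660
x = cos φ₁ sin φ₂ − sin φ₁ cos φ₂ cos Δλ = -0.882764
θ = atan2(y, x) = 154.5210° → 154.5210° (mod 360°)

154.5°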